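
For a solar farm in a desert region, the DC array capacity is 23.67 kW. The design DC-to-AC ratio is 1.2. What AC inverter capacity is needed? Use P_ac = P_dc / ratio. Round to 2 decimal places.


The inverter AC capacity is determined by the DC/AC ratio.
Given: P_dc = 23.67 kW, DC/AC ratio = 1.2
P_ac = P_dc / ratio = 23.67 / 1.2
P_ac = 19.73 kW

19.73


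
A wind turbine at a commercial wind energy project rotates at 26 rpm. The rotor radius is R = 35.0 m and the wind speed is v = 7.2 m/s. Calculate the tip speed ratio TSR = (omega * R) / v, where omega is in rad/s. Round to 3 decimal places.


Convert rotational speed to rad/s:
  omega = 26 * 2 * pi / 60 = 2.7227 rad/s
Compute tip speed:
  v_tip = omega * R = 2.7227 * 35.0 = 95.295 m/s
Tip speed ratio:
  TSR = v_tip / v_wind = 95.295 / 7.2 = 13.235

13.235


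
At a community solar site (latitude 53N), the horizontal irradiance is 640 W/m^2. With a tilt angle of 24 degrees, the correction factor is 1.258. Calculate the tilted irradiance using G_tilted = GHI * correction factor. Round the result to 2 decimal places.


Identify the given values:
  GHI = 640 W/m^2, tilt correction factor = 1.258
Apply the formula G_tilted = GHI * factor:
  G_tilted = 640 * 1.258
  G_tilted = 805.12 W/m^2

805.12


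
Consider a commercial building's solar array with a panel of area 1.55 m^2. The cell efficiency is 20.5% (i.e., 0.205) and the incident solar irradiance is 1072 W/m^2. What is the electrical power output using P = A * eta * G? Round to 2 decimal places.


Use the solar power formula P = A * eta * G.
Given: A = 1.55 m^2, eta = 0.205, G = 1072 W/m^2
P = 1.55 * 0.205 * 1072
P = 340.63 W

340.63


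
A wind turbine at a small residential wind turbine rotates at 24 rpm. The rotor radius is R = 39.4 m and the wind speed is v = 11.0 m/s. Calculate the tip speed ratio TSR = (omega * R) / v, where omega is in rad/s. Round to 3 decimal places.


Convert rotational speed to rad/s:
  omega = 24 * 2 * pi / 60 = 2.5133 rad/s
Compute tip speed:
  v_tip = omega * R = 2.5133 * 39.4 = 99.023 m/s
Tip speed ratio:
  TSR = v_tip / v_wind = 99.023 / 11.0 = 9.002

9.002


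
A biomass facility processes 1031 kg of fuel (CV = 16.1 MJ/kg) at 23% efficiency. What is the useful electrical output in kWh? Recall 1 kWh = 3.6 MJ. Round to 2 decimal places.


Total energy = mass * CV = 1031 * 16.1 = 16599.1 MJ
Useful energy = total * eta = 16599.1 * 0.23 = 3817.79 MJ
Convert to kWh: 3817.79 / 3.6
Useful energy = 1060.50 kWh

1060.50


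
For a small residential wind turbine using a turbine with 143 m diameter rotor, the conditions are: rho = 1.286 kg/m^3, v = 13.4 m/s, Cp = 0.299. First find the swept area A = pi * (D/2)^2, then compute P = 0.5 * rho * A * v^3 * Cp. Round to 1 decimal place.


Step 1 -- Compute swept area:
  A = pi * (D/2)^2 = pi * (143/2)^2 = 16060.61 m^2
Step 2 -- Apply wind power equation:
  P = 0.5 * rho * A * v^3 * Cp
  v^3 = 13.4^3 = 2406.104
  P = 0.5 * 1.286 * 16060.61 * 2406.104 * 0.299
  P = 7429481.6 W

7429481.6


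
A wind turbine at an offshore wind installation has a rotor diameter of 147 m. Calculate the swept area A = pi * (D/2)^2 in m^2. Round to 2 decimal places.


Compute the rotor radius:
  r = D / 2 = 147 / 2 = 73.5 m
Calculate swept area:
  A = pi * r^2 = pi * 73.5^2
  A = 16971.67 m^2

16971.67


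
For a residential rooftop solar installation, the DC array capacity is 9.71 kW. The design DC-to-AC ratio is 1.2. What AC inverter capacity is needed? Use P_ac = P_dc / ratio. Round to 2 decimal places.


The inverter AC capacity is determined by the DC/AC ratio.
Given: P_dc = 9.71 kW, DC/AC ratio = 1.2
P_ac = P_dc / ratio = 9.71 / 1.2
P_ac = 8.09 kW

8.09


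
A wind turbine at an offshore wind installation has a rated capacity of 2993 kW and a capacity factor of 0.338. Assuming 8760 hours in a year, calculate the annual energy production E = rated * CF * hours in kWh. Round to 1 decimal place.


Annual energy = rated_kW * capacity_factor * hours_per_year
Given: P_rated = 2993 kW, CF = 0.338, hours = 8760
E = 2993 * 0.338 * 8760
E = 8861913.8 kWh

8861913.8


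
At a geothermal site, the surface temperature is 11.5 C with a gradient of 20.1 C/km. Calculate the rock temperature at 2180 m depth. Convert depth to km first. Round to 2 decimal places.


Convert depth to km: 2180 / 1000 = 2.18 km
Temperature increase = gradient * depth_km = 20.1 * 2.18 = 43.82 C
Temperature at depth = T_surface + delta_T = 11.5 + 43.82
T = 55.32 C

55.32


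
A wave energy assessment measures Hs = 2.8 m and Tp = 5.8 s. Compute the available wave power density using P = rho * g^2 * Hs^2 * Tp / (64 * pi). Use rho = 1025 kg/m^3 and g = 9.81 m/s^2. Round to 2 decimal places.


Apply wave power formula:
  g^2 = 9.81^2 = 96.2361
  Hs^2 = 2.8^2 = 7.84
  Numerator = rho * g^2 * Hs^2 * Tp = 1025 * 96.2361 * 7.84 * 5.8 = 4485449.14
  Denominator = 64 * pi = 201.0619
  P = 4485449.14 / 201.0619 = 22308.79 W/m

22308.79


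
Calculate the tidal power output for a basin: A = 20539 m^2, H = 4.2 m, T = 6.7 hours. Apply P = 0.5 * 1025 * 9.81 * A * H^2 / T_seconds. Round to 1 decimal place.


Convert period to seconds: T = 6.7 * 3600 = 24120.0 s
H^2 = 4.2^2 = 17.64
P = 0.5 * rho * g * A * H^2 / T
P = 0.5 * 1025 * 9.81 * 20539 * 17.64 / 24120.0
P = 75520.3 W

75520.3


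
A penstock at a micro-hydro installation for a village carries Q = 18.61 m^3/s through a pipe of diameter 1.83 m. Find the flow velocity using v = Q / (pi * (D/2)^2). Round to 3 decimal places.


Compute pipe cross-sectional area:
  A = pi * (D/2)^2 = pi * (1.83/2)^2 = 2.6302 m^2
Calculate velocity:
  v = Q / A = 18.61 / 2.6302
  v = 7.075 m/s

7.075


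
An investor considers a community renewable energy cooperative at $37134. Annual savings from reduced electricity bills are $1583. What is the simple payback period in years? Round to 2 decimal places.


Simple payback period = initial cost / annual savings
Payback = 37134 / 1583
Payback = 23.46 years

23.46


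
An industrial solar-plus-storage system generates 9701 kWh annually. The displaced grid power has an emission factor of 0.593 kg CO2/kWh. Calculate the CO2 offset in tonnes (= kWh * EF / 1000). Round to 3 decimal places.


CO2 offset in kg = generation * emission_factor
CO2 offset = 9701 * 0.593 = 5752.69 kg
Convert to tonnes:
  CO2 offset = 5752.69 / 1000 = 5.753 tonnes

5.753


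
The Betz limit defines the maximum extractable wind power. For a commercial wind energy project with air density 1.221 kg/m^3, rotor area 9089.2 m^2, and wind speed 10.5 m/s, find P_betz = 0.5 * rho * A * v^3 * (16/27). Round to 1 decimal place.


The Betz coefficient Cp_max = 16/27 = 0.5926
v^3 = 10.5^3 = 1157.625
P_betz = 0.5 * rho * A * v^3 * Cp_max
P_betz = 0.5 * 1.221 * 9089.2 * 1157.625 * 0.5926
P_betz = 3806584.2 W

3806584.2


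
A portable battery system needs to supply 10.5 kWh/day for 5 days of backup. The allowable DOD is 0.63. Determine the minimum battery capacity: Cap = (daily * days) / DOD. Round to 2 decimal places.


Total energy needed = daily * days = 10.5 * 5 = 52.5 kWh
Account for depth of discharge:
  Cap = total_energy / DOD = 52.5 / 0.63
  Cap = 83.33 kWh

83.33


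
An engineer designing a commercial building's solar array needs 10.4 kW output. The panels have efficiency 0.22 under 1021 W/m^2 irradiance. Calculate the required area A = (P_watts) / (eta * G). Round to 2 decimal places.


Convert target power to watts: P = 10.4 * 1000 = 10400.0 W
Compute denominator: eta * G = 0.22 * 1021 = 224.62
Required area A = P / (eta * G) = 10400.0 / 224.62
A = 46.30 m^2

46.30


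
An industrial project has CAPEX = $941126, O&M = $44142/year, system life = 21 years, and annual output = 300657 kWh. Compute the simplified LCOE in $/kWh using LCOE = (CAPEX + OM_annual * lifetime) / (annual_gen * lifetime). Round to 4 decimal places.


Total cost = CAPEX + OM * lifetime = 941126 + 44142 * 21 = 941126 + 926982 = 1868108
Total generation = annual * lifetime = 300657 * 21 = 6313797 kWh
LCOE = 1868108 / 6313797
LCOE = 0.2959 $/kWh

0.2959


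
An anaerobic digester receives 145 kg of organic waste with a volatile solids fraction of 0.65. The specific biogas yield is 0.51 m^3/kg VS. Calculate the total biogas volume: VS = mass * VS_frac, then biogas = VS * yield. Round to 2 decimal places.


Compute volatile solids:
  VS = mass * VS_fraction = 145 * 0.65 = 94.25 kg
Calculate biogas volume:
  Biogas = VS * specific_yield = 94.25 * 0.51
  Biogas = 48.07 m^3

48.07


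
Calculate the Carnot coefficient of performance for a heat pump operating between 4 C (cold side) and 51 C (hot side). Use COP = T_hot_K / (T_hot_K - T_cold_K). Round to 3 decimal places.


Convert to Kelvin:
  T_hot = 51 + 273.15 = 324.15 K
  T_cold = 4 + 273.15 = 277.15 K
Apply Carnot COP formula:
  COP = T_hot_K / (T_hot_K - T_cold_K) = 324.15 / 47.0
  COP = 6.897

6.897


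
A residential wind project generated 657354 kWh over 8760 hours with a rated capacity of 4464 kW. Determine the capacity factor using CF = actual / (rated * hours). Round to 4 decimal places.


Capacity factor = actual output / maximum possible output
Maximum possible = rated * hours = 4464 * 8760 = 39104640 kWh
CF = 657354 / 39104640
CF = 0.0168

0.0168


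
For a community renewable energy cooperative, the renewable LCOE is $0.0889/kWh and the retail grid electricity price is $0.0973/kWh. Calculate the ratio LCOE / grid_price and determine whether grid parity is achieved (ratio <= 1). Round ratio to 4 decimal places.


Compare LCOE to grid price:
  LCOE = $0.0889/kWh, Grid price = $0.0973/kWh
  Ratio = LCOE / grid_price = 0.0889 / 0.0973 = 0.9137
  Grid parity achieved (ratio <= 1)? yes

0.9137


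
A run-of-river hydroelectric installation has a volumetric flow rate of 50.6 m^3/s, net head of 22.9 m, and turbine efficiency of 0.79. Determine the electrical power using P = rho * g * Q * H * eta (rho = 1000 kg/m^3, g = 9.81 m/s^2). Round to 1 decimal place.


Apply the hydropower formula P = rho * g * Q * H * eta
rho * g = 1000 * 9.81 = 9810.0
P = 9810.0 * 50.6 * 22.9 * 0.79
P = 8980119.1 W

8980119.1


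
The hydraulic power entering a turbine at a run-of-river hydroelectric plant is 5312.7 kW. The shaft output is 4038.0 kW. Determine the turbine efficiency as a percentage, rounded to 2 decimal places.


Turbine efficiency = (output power / input power) * 100
eta = (4038.0 / 5312.7) * 100
eta = 76.01%

76.01


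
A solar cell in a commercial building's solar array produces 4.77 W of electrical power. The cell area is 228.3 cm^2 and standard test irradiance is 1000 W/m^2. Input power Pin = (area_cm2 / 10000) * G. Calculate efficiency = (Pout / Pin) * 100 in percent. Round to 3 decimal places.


First compute the input power:
  Pin = area_cm2 / 10000 * G = 228.3 / 10000 * 1000 = 22.83 W
Then compute efficiency:
  Efficiency = (Pout / Pin) * 100 = (4.77 / 22.83) * 100
  Efficiency = 20.894%

20.894


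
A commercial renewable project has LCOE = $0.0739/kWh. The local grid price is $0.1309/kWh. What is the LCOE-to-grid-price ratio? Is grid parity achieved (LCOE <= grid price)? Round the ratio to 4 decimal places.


Compare LCOE to grid price:
  LCOE = $0.0739/kWh, Grid price = $0.1309/kWh
  Ratio = LCOE / grid_price = 0.0739 / 0.1309 = 0.5646
  Grid parity achieved (ratio <= 1)? yes

0.5646


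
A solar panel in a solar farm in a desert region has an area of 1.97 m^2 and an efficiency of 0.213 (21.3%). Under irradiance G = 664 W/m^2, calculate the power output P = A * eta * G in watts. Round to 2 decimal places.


Use the solar power formula P = A * eta * G.
Given: A = 1.97 m^2, eta = 0.213, G = 664 W/m^2
P = 1.97 * 0.213 * 664
P = 278.62 W

278.62


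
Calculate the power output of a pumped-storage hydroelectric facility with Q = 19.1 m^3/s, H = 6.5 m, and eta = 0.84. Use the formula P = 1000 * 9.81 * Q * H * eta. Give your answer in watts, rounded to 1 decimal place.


Apply the hydropower formula P = rho * g * Q * H * eta
rho * g = 1000 * 9.81 = 9810.0
P = 9810.0 * 19.1 * 6.5 * 0.84
P = 1023045.7 W

1023045.7


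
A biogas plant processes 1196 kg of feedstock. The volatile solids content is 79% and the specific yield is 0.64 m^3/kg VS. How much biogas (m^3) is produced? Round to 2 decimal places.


Compute volatile solids:
  VS = mass * VS_fraction = 1196 * 0.79 = 944.84 kg
Calculate biogas volume:
  Biogas = VS * specific_yield = 944.84 * 0.64
  Biogas = 604.70 m^3

604.70


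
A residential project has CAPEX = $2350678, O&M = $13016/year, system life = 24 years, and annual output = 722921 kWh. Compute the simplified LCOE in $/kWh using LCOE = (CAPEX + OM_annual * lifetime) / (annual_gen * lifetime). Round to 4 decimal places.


Total cost = CAPEX + OM * lifetime = 2350678 + 13016 * 24 = 2350678 + 312384 = 2663062
Total generation = annual * lifetime = 722921 * 24 = 17350104 kWh
LCOE = 2663062 / 17350104
LCOE = 0.1535 $/kWh

0.1535


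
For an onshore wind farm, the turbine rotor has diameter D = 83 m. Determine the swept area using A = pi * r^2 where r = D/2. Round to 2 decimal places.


Compute the rotor radius:
  r = D / 2 = 83 / 2 = 41.5 m
Calculate swept area:
  A = pi * r^2 = pi * 41.5^2
  A = 5410.61 m^2

5410.61


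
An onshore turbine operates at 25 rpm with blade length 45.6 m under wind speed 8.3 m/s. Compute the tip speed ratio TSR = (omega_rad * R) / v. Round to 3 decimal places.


Convert rotational speed to rad/s:
  omega = 25 * 2 * pi / 60 = 2.618 rad/s
Compute tip speed:
  v_tip = omega * R = 2.618 * 45.6 = 119.381 m/s
Tip speed ratio:
  TSR = v_tip / v_wind = 119.381 / 8.3 = 14.383

14.383


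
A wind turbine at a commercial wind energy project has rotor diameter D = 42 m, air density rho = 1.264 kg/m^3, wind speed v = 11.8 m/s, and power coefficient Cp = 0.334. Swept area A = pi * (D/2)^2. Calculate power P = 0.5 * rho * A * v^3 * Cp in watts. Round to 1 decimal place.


Step 1 -- Compute swept area:
  A = pi * (D/2)^2 = pi * (42/2)^2 = 1385.44 m^2
Step 2 -- Apply wind power equation:
  P = 0.5 * rho * A * v^3 * Cp
  v^3 = 11.8^3 = 1643.032
  P = 0.5 * 1.264 * 1385.44 * 1643.032 * 0.334
  P = 480505.1 W

480505.1


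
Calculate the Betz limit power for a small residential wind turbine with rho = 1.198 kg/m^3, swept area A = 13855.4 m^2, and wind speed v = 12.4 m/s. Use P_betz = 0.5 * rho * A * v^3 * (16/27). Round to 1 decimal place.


The Betz coefficient Cp_max = 16/27 = 0.5926
v^3 = 12.4^3 = 1906.624
P_betz = 0.5 * rho * A * v^3 * Cp_max
P_betz = 0.5 * 1.198 * 13855.4 * 1906.624 * 0.5926
P_betz = 9377070.1 W

9377070.1


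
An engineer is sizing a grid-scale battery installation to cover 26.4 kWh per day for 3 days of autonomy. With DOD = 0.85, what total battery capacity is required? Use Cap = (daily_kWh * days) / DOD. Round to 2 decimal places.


Total energy needed = daily * days = 26.4 * 3 = 79.2 kWh
Account for depth of discharge:
  Cap = total_energy / DOD = 79.2 / 0.85
  Cap = 93.18 kWh

93.18


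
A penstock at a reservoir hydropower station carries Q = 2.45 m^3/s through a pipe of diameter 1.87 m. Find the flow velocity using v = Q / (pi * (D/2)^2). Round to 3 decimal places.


Compute pipe cross-sectional area:
  A = pi * (D/2)^2 = pi * (1.87/2)^2 = 2.7465 m^2
Calculate velocity:
  v = Q / A = 2.45 / 2.7465
  v = 0.892 m/s

0.892


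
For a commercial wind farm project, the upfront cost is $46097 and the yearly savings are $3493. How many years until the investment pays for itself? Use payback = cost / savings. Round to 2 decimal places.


Simple payback period = initial cost / annual savings
Payback = 46097 / 3493
Payback = 13.20 years

13.20


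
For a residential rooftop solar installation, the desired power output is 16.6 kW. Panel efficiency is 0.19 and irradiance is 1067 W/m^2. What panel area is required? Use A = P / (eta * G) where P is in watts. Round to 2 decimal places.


Convert target power to watts: P = 16.6 * 1000 = 16600.0 W
Compute denominator: eta * G = 0.19 * 1067 = 202.73
Required area A = P / (eta * G) = 16600.0 / 202.73
A = 81.88 m^2

81.88


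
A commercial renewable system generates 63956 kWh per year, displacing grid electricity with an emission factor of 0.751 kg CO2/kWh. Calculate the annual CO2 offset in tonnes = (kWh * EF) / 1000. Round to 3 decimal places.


CO2 offset in kg = generation * emission_factor
CO2 offset = 63956 * 0.751 = 48030.96 kg
Convert to tonnes:
  CO2 offset = 48030.96 / 1000 = 48.031 tonnes

48.031


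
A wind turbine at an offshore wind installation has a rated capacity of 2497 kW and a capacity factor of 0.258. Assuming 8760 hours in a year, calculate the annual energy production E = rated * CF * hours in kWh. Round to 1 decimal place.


Annual energy = rated_kW * capacity_factor * hours_per_year
Given: P_rated = 2497 kW, CF = 0.258, hours = 8760
E = 2497 * 0.258 * 8760
E = 5643419.8 kWh

5643419.8


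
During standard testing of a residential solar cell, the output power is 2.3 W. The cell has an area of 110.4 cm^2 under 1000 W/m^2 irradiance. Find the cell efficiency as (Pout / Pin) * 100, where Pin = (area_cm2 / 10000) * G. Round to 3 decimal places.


First compute the input power:
  Pin = area_cm2 / 10000 * G = 110.4 / 10000 * 1000 = 11.04 W
Then compute efficiency:
  Efficiency = (Pout / Pin) * 100 = (2.3 / 11.04) * 100
  Efficiency = 20.833%

20.833


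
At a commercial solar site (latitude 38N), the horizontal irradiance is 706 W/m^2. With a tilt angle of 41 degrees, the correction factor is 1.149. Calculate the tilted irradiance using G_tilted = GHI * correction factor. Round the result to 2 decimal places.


Identify the given values:
  GHI = 706 W/m^2, tilt correction factor = 1.149
Apply the formula G_tilted = GHI * factor:
  G_tilted = 706 * 1.149
  G_tilted = 811.19 W/m^2

811.19


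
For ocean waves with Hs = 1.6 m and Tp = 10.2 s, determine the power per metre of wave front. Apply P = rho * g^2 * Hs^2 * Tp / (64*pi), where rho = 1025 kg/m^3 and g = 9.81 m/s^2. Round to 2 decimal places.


Apply wave power formula:
  g^2 = 9.81^2 = 96.2361
  Hs^2 = 1.6^2 = 2.56
  Numerator = rho * g^2 * Hs^2 * Tp = 1025 * 96.2361 * 2.56 * 10.2 = 2575739.97
  Denominator = 64 * pi = 201.0619
  P = 2575739.97 / 201.0619 = 12810.68 W/m

12810.68


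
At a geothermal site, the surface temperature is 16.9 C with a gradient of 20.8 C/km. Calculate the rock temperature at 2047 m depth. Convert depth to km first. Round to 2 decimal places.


Convert depth to km: 2047 / 1000 = 2.047 km
Temperature increase = gradient * depth_km = 20.8 * 2.047 = 42.58 C
Temperature at depth = T_surface + delta_T = 16.9 + 42.58
T = 59.48 C

59.48


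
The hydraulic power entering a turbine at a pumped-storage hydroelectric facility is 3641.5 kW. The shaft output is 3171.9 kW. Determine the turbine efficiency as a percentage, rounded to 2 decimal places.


Turbine efficiency = (output power / input power) * 100
eta = (3171.9 / 3641.5) * 100
eta = 87.10%

87.10


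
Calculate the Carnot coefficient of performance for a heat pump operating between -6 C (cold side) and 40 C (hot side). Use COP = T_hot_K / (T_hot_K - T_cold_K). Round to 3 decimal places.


Convert to Kelvin:
  T_hot = 40 + 273.15 = 313.15 K
  T_cold = -6 + 273.15 = 267.15 K
Apply Carnot COP formula:
  COP = T_hot_K / (T_hot_K - T_cold_K) = 313.15 / 46.0
  COP = 6.808

6.808


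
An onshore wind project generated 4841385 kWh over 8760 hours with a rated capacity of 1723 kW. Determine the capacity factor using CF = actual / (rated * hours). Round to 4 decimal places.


Capacity factor = actual output / maximum possible output
Maximum possible = rated * hours = 1723 * 8760 = 15093480 kWh
CF = 4841385 / 15093480
CF = 0.3208

0.3208


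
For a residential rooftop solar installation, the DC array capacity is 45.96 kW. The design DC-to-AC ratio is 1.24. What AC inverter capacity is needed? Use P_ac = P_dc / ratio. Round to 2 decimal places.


The inverter AC capacity is determined by the DC/AC ratio.
Given: P_dc = 45.96 kW, DC/AC ratio = 1.24
P_ac = P_dc / ratio = 45.96 / 1.24
P_ac = 37.06 kW

37.06


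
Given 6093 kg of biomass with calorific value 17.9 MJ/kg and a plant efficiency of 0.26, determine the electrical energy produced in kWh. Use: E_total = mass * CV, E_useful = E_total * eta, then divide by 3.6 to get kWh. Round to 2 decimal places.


Total energy = mass * CV = 6093 * 17.9 = 109064.7 MJ
Useful energy = total * eta = 109064.7 * 0.26 = 28356.82 MJ
Convert to kWh: 28356.82 / 3.6
Useful energy = 7876.90 kWh

7876.90


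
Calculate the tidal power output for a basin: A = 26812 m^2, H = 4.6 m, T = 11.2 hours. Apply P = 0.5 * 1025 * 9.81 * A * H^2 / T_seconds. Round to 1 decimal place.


Convert period to seconds: T = 11.2 * 3600 = 40320.0 s
H^2 = 4.6^2 = 21.16
P = 0.5 * rho * g * A * H^2 / T
P = 0.5 * 1025 * 9.81 * 26812 * 21.16 / 40320.0
P = 70743.6 W

70743.6


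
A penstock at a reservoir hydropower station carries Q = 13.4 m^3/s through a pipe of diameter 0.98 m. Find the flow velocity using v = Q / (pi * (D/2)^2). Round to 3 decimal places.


Compute pipe cross-sectional area:
  A = pi * (D/2)^2 = pi * (0.98/2)^2 = 0.7543 m^2
Calculate velocity:
  v = Q / A = 13.4 / 0.7543
  v = 17.765 m/s

17.765


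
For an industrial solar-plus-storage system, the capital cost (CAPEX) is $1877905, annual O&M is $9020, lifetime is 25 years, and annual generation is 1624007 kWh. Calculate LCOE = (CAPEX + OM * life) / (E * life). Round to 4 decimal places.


Total cost = CAPEX + OM * lifetime = 1877905 + 9020 * 25 = 1877905 + 225500 = 2103405
Total generation = annual * lifetime = 1624007 * 25 = 40600175 kWh
LCOE = 2103405 / 40600175
LCOE = 0.0518 $/kWh

0.0518


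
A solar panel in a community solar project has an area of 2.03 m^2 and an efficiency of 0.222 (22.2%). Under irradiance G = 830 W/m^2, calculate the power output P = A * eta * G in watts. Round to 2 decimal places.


Use the solar power formula P = A * eta * G.
Given: A = 2.03 m^2, eta = 0.222, G = 830 W/m^2
P = 2.03 * 0.222 * 830
P = 374.05 W

374.05


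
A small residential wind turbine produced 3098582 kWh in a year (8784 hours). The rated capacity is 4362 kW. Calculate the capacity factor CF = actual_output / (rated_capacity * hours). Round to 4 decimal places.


Capacity factor = actual output / maximum possible output
Maximum possible = rated * hours = 4362 * 8784 = 38315808 kWh
CF = 3098582 / 38315808
CF = 0.0809

0.0809


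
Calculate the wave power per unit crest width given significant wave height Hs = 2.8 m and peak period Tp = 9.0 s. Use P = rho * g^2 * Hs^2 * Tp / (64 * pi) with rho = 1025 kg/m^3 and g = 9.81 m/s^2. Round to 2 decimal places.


Apply wave power formula:
  g^2 = 9.81^2 = 96.2361
  Hs^2 = 2.8^2 = 7.84
  Numerator = rho * g^2 * Hs^2 * Tp = 1025 * 96.2361 * 7.84 * 9.0 = 6960179.7
  Denominator = 64 * pi = 201.0619
  P = 6960179.7 / 201.0619 = 34617.09 W/m

34617.09


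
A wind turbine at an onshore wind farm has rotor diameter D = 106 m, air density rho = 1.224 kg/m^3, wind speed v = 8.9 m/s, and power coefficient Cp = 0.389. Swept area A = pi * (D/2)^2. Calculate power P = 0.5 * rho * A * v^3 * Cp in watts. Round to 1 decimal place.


Step 1 -- Compute swept area:
  A = pi * (D/2)^2 = pi * (106/2)^2 = 8824.73 m^2
Step 2 -- Apply wind power equation:
  P = 0.5 * rho * A * v^3 * Cp
  v^3 = 8.9^3 = 704.969
  P = 0.5 * 1.224 * 8824.73 * 704.969 * 0.389
  P = 1481060.0 W

1481060.0


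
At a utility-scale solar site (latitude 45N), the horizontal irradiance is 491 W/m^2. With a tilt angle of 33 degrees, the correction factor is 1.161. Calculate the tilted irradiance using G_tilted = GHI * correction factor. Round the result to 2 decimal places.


Identify the given values:
  GHI = 491 W/m^2, tilt correction factor = 1.161
Apply the formula G_tilted = GHI * factor:
  G_tilted = 491 * 1.161
  G_tilted = 570.05 W/m^2

570.05


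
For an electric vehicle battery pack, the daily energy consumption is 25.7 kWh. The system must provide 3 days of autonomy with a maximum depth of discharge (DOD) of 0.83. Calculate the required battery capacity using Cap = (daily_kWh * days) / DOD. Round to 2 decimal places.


Total energy needed = daily * days = 25.7 * 3 = 77.1 kWh
Account for depth of discharge:
  Cap = total_energy / DOD = 77.1 / 0.83
  Cap = 92.89 kWh

92.89


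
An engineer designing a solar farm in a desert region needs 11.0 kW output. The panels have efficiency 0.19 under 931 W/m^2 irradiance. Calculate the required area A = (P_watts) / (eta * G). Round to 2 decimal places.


Convert target power to watts: P = 11.0 * 1000 = 11000.0 W
Compute denominator: eta * G = 0.19 * 931 = 176.89
Required area A = P / (eta * G) = 11000.0 / 176.89
A = 62.19 m^2

62.19


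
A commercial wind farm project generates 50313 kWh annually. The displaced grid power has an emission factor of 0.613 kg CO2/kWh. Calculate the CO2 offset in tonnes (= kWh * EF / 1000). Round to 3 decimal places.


CO2 offset in kg = generation * emission_factor
CO2 offset = 50313 * 0.613 = 30841.87 kg
Convert to tonnes:
  CO2 offset = 30841.87 / 1000 = 30.842 tonnes

30.842


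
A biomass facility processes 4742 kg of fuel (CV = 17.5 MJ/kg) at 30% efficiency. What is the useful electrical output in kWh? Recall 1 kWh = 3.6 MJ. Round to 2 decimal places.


Total energy = mass * CV = 4742 * 17.5 = 82985.0 MJ
Useful energy = total * eta = 82985.0 * 0.3 = 24895.5 MJ
Convert to kWh: 24895.5 / 3.6
Useful energy = 6915.42 kWh

6915.42


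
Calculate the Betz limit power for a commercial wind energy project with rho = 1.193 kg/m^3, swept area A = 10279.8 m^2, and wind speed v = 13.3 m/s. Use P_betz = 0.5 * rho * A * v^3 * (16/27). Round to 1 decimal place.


The Betz coefficient Cp_max = 16/27 = 0.5926
v^3 = 13.3^3 = 2352.637
P_betz = 0.5 * rho * A * v^3 * Cp_max
P_betz = 0.5 * 1.193 * 10279.8 * 2352.637 * 0.5926
P_betz = 8548821.6 W

8548821.6


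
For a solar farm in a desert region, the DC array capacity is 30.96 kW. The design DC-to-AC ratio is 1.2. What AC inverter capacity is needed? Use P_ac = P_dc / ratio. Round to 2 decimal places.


The inverter AC capacity is determined by the DC/AC ratio.
Given: P_dc = 30.96 kW, DC/AC ratio = 1.2
P_ac = P_dc / ratio = 30.96 / 1.2
P_ac = 25.80 kW

25.80


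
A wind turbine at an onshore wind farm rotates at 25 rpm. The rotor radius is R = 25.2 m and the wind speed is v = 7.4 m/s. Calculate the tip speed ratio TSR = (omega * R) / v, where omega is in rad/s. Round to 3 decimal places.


Convert rotational speed to rad/s:
  omega = 25 * 2 * pi / 60 = 2.618 rad/s
Compute tip speed:
  v_tip = omega * R = 2.618 * 25.2 = 65.973 m/s
Tip speed ratio:
  TSR = v_tip / v_wind = 65.973 / 7.4 = 8.915

8.915


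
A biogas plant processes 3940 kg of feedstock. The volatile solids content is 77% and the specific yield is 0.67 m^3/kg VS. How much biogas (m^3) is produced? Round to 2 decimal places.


Compute volatile solids:
  VS = mass * VS_fraction = 3940 * 0.77 = 3033.8 kg
Calculate biogas volume:
  Biogas = VS * specific_yield = 3033.8 * 0.67
  Biogas = 2032.65 m^3

2032.65


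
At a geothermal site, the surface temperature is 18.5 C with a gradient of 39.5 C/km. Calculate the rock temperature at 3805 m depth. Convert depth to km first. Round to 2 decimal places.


Convert depth to km: 3805 / 1000 = 3.805 km
Temperature increase = gradient * depth_km = 39.5 * 3.805 = 150.3 C
Temperature at depth = T_surface + delta_T = 18.5 + 150.3
T = 168.80 C

168.80


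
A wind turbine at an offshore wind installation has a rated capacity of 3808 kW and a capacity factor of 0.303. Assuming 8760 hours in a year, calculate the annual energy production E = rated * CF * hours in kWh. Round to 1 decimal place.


Annual energy = rated_kW * capacity_factor * hours_per_year
Given: P_rated = 3808 kW, CF = 0.303, hours = 8760
E = 3808 * 0.303 * 8760
E = 10107498.2 kWh

10107498.2


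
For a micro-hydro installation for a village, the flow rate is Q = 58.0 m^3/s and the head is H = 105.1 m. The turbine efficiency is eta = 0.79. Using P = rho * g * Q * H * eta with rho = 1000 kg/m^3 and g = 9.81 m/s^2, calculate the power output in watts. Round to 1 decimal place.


Apply the hydropower formula P = rho * g * Q * H * eta
rho * g = 1000 * 9.81 = 9810.0
P = 9810.0 * 58.0 * 105.1 * 0.79
P = 47241840.4 W

47241840.4


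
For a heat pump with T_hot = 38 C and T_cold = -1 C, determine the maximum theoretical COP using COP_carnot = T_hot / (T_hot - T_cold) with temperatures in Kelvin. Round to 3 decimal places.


Convert to Kelvin:
  T_hot = 38 + 273.15 = 311.15 K
  T_cold = -1 + 273.15 = 272.15 K
Apply Carnot COP formula:
  COP = T_hot_K / (T_hot_K - T_cold_K) = 311.15 / 39.0
  COP = 7.978

7.978


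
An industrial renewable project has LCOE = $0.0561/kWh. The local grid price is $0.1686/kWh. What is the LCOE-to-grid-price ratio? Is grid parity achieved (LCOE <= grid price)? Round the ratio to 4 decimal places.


Compare LCOE to grid price:
  LCOE = $0.0561/kWh, Grid price = $0.1686/kWh
  Ratio = LCOE / grid_price = 0.0561 / 0.1686 = 0.3327
  Grid parity achieved (ratio <= 1)? yes

0.3327


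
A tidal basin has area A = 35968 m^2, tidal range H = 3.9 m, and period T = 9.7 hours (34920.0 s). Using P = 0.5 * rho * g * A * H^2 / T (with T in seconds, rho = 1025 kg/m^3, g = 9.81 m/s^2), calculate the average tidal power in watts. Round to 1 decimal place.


Convert period to seconds: T = 9.7 * 3600 = 34920.0 s
H^2 = 3.9^2 = 15.21
P = 0.5 * rho * g * A * H^2 / T
P = 0.5 * 1025 * 9.81 * 35968 * 15.21 / 34920.0
P = 78765.2 W

78765.2


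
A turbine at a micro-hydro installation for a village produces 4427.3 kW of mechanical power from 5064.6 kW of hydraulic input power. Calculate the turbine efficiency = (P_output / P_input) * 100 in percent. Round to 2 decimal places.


Turbine efficiency = (output power / input power) * 100
eta = (4427.3 / 5064.6) * 100
eta = 87.42%

87.42


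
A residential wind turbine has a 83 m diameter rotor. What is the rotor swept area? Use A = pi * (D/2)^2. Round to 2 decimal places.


Compute the rotor radius:
  r = D / 2 = 83 / 2 = 41.5 m
Calculate swept area:
  A = pi * r^2 = pi * 41.5^2
  A = 5410.61 m^2

5410.61


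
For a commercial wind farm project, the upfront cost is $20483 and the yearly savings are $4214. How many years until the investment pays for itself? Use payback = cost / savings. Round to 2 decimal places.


Simple payback period = initial cost / annual savings
Payback = 20483 / 4214
Payback = 4.86 years

4.86


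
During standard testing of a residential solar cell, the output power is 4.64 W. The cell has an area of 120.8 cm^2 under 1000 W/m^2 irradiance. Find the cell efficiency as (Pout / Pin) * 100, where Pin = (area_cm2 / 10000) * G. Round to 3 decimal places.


First compute the input power:
  Pin = area_cm2 / 10000 * G = 120.8 / 10000 * 1000 = 12.08 W
Then compute efficiency:
  Efficiency = (Pout / Pin) * 100 = (4.64 / 12.08) * 100
  Efficiency = 38.411%

38.411


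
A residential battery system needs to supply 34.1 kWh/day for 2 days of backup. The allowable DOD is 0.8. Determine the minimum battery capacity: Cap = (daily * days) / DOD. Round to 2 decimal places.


Total energy needed = daily * days = 34.1 * 2 = 68.2 kWh
Account for depth of discharge:
  Cap = total_energy / DOD = 68.2 / 0.8
  Cap = 85.25 kWh

85.25


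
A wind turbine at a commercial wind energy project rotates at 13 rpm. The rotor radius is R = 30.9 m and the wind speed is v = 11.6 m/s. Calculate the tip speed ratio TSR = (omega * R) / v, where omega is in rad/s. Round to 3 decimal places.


Convert rotational speed to rad/s:
  omega = 13 * 2 * pi / 60 = 1.3614 rad/s
Compute tip speed:
  v_tip = omega * R = 1.3614 * 30.9 = 42.066 m/s
Tip speed ratio:
  TSR = v_tip / v_wind = 42.066 / 11.6 = 3.626

3.626


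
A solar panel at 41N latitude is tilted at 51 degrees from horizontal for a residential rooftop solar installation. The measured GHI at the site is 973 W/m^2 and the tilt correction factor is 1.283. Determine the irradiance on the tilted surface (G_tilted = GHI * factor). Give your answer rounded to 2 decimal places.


Identify the given values:
  GHI = 973 W/m^2, tilt correction factor = 1.283
Apply the formula G_tilted = GHI * factor:
  G_tilted = 973 * 1.283
  G_tilted = 1248.36 W/m^2

1248.36


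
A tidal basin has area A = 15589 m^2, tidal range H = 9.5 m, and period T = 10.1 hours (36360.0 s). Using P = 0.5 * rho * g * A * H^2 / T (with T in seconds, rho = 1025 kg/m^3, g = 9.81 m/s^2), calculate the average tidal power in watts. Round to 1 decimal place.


Convert period to seconds: T = 10.1 * 3600 = 36360.0 s
H^2 = 9.5^2 = 90.25
P = 0.5 * rho * g * A * H^2 / T
P = 0.5 * 1025 * 9.81 * 15589 * 90.25 / 36360.0
P = 194538.0 W

194538.0


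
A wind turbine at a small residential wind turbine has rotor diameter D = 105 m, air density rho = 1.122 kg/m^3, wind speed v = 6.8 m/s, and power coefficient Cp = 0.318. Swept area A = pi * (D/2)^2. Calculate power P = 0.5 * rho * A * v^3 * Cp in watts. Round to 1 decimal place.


Step 1 -- Compute swept area:
  A = pi * (D/2)^2 = pi * (105/2)^2 = 8659.01 m^2
Step 2 -- Apply wind power equation:
  P = 0.5 * rho * A * v^3 * Cp
  v^3 = 6.8^3 = 314.432
  P = 0.5 * 1.122 * 8659.01 * 314.432 * 0.318
  P = 485719.1 W

485719.1


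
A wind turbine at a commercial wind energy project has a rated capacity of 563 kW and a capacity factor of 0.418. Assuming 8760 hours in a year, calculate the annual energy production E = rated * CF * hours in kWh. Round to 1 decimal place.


Annual energy = rated_kW * capacity_factor * hours_per_year
Given: P_rated = 563 kW, CF = 0.418, hours = 8760
E = 563 * 0.418 * 8760
E = 2061525.8 kWh

2061525.8


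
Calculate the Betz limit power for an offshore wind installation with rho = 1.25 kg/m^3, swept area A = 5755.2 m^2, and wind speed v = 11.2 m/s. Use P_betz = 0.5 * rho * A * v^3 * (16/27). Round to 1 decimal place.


The Betz coefficient Cp_max = 16/27 = 0.5926
v^3 = 11.2^3 = 1404.928
P_betz = 0.5 * rho * A * v^3 * Cp_max
P_betz = 0.5 * 1.25 * 5755.2 * 1404.928 * 0.5926
P_betz = 2994682.1 W

2994682.1


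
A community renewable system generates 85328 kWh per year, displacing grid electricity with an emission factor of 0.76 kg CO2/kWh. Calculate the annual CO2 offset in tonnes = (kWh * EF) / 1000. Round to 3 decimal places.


CO2 offset in kg = generation * emission_factor
CO2 offset = 85328 * 0.76 = 64849.28 kg
Convert to tonnes:
  CO2 offset = 64849.28 / 1000 = 64.849 tonnes

64.849


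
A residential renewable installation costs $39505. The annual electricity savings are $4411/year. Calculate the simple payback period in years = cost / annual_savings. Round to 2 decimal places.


Simple payback period = initial cost / annual savings
Payback = 39505 / 4411
Payback = 8.96 years

8.96


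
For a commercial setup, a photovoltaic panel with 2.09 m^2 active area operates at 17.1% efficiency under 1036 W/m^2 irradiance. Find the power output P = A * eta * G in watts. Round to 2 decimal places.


Use the solar power formula P = A * eta * G.
Given: A = 2.09 m^2, eta = 0.171, G = 1036 W/m^2
P = 2.09 * 0.171 * 1036
P = 370.26 W

370.26


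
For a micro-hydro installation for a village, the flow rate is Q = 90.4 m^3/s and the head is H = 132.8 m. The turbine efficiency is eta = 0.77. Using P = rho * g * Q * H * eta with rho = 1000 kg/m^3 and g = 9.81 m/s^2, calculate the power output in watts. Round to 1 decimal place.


Apply the hydropower formula P = rho * g * Q * H * eta
rho * g = 1000 * 9.81 = 9810.0
P = 9810.0 * 90.4 * 132.8 * 0.77
P = 90683074.9 W

90683074.9


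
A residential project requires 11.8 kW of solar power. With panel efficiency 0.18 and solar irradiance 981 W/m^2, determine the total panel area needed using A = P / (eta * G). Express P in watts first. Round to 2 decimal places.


Convert target power to watts: P = 11.8 * 1000 = 11800.0 W
Compute denominator: eta * G = 0.18 * 981 = 176.58
Required area A = P / (eta * G) = 11800.0 / 176.58
A = 66.83 m^2

66.83


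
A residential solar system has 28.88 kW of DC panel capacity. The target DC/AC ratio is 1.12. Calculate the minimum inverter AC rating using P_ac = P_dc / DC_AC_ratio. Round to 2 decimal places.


The inverter AC capacity is determined by the DC/AC ratio.
Given: P_dc = 28.88 kW, DC/AC ratio = 1.12
P_ac = P_dc / ratio = 28.88 / 1.12
P_ac = 25.79 kW

25.79


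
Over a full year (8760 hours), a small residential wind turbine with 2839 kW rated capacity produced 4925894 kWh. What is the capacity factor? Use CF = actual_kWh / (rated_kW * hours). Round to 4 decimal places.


Capacity factor = actual output / maximum possible output
Maximum possible = rated * hours = 2839 * 8760 = 24869640 kWh
CF = 4925894 / 24869640
CF = 0.1981

0.1981


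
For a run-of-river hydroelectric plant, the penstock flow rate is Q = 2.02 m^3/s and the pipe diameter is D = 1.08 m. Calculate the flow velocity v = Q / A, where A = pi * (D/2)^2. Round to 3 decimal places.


Compute pipe cross-sectional area:
  A = pi * (D/2)^2 = pi * (1.08/2)^2 = 0.9161 m^2
Calculate velocity:
  v = Q / A = 2.02 / 0.9161
  v = 2.205 m/s

2.205


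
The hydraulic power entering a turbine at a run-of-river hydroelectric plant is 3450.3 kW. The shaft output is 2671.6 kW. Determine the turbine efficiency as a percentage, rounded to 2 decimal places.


Turbine efficiency = (output power / input power) * 100
eta = (2671.6 / 3450.3) * 100
eta = 77.43%

77.43


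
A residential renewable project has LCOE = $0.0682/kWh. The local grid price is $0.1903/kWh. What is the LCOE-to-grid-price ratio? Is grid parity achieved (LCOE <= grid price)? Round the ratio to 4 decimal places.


Compare LCOE to grid price:
  LCOE = $0.0682/kWh, Grid price = $0.1903/kWh
  Ratio = LCOE / grid_price = 0.0682 / 0.1903 = 0.3584
  Grid parity achieved (ratio <= 1)? yes

0.3584


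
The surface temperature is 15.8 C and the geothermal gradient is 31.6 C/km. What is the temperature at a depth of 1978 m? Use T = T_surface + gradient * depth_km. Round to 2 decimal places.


Convert depth to km: 1978 / 1000 = 1.978 km
Temperature increase = gradient * depth_km = 31.6 * 1.978 = 62.5 C
Temperature at depth = T_surface + delta_T = 15.8 + 62.5
T = 78.30 C

78.30


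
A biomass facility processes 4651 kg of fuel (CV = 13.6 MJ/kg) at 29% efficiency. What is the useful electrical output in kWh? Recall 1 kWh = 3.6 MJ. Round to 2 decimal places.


Total energy = mass * CV = 4651 * 13.6 = 63253.6 MJ
Useful energy = total * eta = 63253.6 * 0.29 = 18343.54 MJ
Convert to kWh: 18343.54 / 3.6
Useful energy = 5095.43 kWh

5095.43


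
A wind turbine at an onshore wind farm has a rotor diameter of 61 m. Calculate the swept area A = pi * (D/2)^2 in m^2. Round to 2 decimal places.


Compute the rotor radius:
  r = D / 2 = 61 / 2 = 30.5 m
Calculate swept area:
  A = pi * r^2 = pi * 30.5^2
  A = 2922.47 m^2

2922.47


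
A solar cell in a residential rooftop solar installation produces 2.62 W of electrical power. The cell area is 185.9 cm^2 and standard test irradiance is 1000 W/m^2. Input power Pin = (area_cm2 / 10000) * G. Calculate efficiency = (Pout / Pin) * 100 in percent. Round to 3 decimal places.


First compute the input power:
  Pin = area_cm2 / 10000 * G = 185.9 / 10000 * 1000 = 18.59 W
Then compute efficiency:
  Efficiency = (Pout / Pin) * 100 = (2.62 / 18.59) * 100
  Efficiency = 14.094%

14.094


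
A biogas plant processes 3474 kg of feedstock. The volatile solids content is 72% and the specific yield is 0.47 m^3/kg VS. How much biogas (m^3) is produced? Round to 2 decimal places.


Compute volatile solids:
  VS = mass * VS_fraction = 3474 * 0.72 = 2501.28 kg
Calculate biogas volume:
  Biogas = VS * specific_yield = 2501.28 * 0.47
  Biogas = 1175.60 m^3

1175.60


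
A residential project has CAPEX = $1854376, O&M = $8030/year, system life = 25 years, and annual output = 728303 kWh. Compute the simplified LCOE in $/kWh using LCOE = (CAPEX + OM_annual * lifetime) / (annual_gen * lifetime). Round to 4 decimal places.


Total cost = CAPEX + OM * lifetime = 1854376 + 8030 * 25 = 1854376 + 200750 = 2055126
Total generation = annual * lifetime = 728303 * 25 = 18207575 kWh
LCOE = 2055126 / 18207575
LCOE = 0.1129 $/kWh

0.1129
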